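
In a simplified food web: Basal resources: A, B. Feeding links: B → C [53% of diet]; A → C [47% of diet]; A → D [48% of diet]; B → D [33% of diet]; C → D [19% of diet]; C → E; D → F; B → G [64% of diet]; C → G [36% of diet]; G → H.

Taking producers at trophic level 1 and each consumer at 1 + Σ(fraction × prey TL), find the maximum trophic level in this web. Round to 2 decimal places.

C: 1 + (0.53×1 + 0.47×1) = 2
D: 1 + (0.48×1 + 0.33×1 + 0.19×2) = 2.19
E: 1 + 2 = 3
F: 1 + 2.19 = 3.19
G: 1 + (0.64×1 + 0.36×2) = 2.36
H: 1 + 2.36 = 3.36

3.36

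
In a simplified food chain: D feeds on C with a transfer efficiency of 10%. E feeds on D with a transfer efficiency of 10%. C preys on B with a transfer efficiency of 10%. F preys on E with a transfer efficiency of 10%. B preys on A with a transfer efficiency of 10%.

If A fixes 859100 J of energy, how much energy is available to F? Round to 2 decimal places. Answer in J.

B: 859100 × 0.1 = 85910 J
C: 85910 × 0.1 = 8591 J
D: 8591 × 0.1 = 859.1 J
E: 859.1 × 0.1 = 85.91 J
F: 85.91 × 0.1 = 8.591 J

8.59 J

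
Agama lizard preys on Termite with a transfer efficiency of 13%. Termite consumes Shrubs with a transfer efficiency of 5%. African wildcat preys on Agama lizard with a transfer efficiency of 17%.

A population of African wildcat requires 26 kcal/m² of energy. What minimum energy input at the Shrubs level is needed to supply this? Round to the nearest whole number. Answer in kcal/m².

Cumulative transfer efficiency: 0.05 × 0.13 × 0.17 = 0.001105
Shrubs energy = 26 / 0.001105 = 23529 kcal/m²

23529 kcal/m²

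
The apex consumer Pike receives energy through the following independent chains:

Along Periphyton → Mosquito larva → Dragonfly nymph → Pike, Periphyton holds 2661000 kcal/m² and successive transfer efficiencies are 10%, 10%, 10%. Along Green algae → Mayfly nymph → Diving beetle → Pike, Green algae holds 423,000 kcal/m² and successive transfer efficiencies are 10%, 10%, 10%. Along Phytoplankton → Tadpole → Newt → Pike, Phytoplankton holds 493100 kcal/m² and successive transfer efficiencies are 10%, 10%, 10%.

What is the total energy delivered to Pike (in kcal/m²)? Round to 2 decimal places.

3577.10 kcal/m²

Via Periphyton: 2661000 × 0.1 × 0.1 × 0.1 = 2661 kcal/m²
Via Green algae: 423000 × 0.1 × 0.1 × 0.1 = 423 kcal/m²
Via Phytoplankton: 493100 × 0.1 × 0.1 × 0.1 = 493.1 kcal/m²
Total at Pike: 2661 + 423 + 493.1 = 3577.1 kcal/m²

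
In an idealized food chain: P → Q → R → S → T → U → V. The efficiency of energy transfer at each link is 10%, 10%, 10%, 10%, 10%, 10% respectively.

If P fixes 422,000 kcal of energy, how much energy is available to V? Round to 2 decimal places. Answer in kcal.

0.42 kcal

Q: 422000 × 0.1 = 42200 kcal
R: 42200 × 0.1 = 4220 kcal
S: 4220 × 0.1 = 422 kcal
T: 422 × 0.1 = 42.2 kcal
U: 42.2 × 0.1 = 4.22 kcal
V: 4.22 × 0.1 = 0.422 kcal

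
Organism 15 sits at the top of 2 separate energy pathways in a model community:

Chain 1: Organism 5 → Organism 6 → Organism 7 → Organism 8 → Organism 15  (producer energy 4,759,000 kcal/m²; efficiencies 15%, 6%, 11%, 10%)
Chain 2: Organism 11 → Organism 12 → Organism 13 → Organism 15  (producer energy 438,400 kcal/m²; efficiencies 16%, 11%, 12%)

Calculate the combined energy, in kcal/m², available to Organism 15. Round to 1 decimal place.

1397.0 kcal/m²

Chain 1: 4759000 × 0.15 × 0.06 × 0.11 × 0.1 = 471.141 kcal/m²
Chain 2: 438400 × 0.16 × 0.11 × 0.12 = 925.9008 kcal/m²
Total at Organism 15: 471.141 + 925.9008 = 1397.0418 kcal/m²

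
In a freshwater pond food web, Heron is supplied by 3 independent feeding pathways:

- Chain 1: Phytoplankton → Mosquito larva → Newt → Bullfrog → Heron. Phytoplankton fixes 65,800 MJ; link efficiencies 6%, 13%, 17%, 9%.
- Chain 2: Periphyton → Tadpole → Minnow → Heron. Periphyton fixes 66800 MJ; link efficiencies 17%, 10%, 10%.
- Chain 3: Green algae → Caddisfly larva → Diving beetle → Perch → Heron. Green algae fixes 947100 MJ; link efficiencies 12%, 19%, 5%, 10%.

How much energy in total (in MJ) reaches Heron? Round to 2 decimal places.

229.38 MJ

Chain 1: 65800 × 0.06 × 0.13 × 0.17 × 0.09 = 7.852572 MJ
Chain 2: 66800 × 0.17 × 0.1 × 0.1 = 113.56 MJ
Chain 3: 947100 × 0.12 × 0.19 × 0.05 × 0.1 = 107.9694 MJ
Total at Heron: 7.852572 + 113.56 + 107.9694 = 229.381972 MJ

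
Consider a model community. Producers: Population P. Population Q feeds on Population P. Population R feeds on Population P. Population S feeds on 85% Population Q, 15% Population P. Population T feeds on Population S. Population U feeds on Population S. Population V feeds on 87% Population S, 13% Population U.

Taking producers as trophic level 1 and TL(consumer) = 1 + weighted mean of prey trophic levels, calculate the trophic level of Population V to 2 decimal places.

Population Q: 1 + 1 = 2
Population R: 1 + 1 = 2
Population S: 1 + (0.85×2 + 0.15×1) = 2.85
Population T: 1 + 2.85 = 3.85
Population U: 1 + 2.85 = 3.85
Population V: 1 + (0.87×2.85 + 0.13×3.85) = 3.98

3.98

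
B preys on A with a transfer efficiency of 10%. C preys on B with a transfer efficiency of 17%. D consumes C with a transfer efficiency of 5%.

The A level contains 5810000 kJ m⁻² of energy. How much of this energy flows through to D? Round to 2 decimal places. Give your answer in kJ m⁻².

B: 5810000 × 0.1 = 581000 kJ m⁻²
C: 581000 × 0.17 = 98770 kJ m⁻²
D: 98770 × 0.05 = 4938.5 kJ m⁻²

4938.50 kJ m⁻²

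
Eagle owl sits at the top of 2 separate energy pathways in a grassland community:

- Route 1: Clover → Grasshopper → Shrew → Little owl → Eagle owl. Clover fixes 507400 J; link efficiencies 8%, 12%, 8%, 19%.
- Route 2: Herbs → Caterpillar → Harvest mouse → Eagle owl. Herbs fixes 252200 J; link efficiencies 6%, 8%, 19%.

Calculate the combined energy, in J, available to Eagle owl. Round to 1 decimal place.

304.0 J

Route 1: 507400 × 0.08 × 0.12 × 0.08 × 0.19 = 74.039808 J
Route 2: 252200 × 0.06 × 0.08 × 0.19 = 230.0064 J
Total at Eagle owl: 74.039808 + 230.0064 = 304.046208 J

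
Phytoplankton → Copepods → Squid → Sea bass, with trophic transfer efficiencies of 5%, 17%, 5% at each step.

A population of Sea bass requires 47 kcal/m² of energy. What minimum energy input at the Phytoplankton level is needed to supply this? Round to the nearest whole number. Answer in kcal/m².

110588 kcal/m²

Cumulative transfer efficiency: 0.05 × 0.17 × 0.05 = 0.000425
Phytoplankton energy = 47 / 0.000425 = 110588 kcal/m²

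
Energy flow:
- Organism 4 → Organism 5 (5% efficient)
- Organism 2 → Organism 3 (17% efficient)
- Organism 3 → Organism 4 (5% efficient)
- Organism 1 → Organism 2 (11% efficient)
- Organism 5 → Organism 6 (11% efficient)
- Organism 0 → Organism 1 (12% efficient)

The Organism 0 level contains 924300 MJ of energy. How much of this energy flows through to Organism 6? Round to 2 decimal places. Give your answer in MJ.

Organism 1: 924300 × 0.12 = 110916 MJ
Organism 2: 110916 × 0.11 = 12200.76 MJ
Organism 3: 12200.76 × 0.17 = 2074.1292 MJ
Organism 4: 2074.1292 × 0.05 = 103.70646 MJ
Organism 5: 103.70646 × 0.05 = 5.185323 MJ
Organism 6: 5.185323 × 0.11 = 0.57038553 MJ

0.57 MJ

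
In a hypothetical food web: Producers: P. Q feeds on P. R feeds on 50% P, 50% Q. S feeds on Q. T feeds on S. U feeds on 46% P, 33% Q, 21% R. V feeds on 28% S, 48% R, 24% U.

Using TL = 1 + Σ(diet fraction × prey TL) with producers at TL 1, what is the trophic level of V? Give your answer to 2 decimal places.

3.67

Q: 1 + 1 = 2
R: 1 + (0.5×1 + 0.5×2) = 2.5
S: 1 + 2 = 3
T: 1 + 3 = 4
U: 1 + (0.46×1 + 0.33×2 + 0.21×2.5) = 2.645
V: 1 + (0.28×3 + 0.48×2.5 + 0.24×2.645) = 3.6748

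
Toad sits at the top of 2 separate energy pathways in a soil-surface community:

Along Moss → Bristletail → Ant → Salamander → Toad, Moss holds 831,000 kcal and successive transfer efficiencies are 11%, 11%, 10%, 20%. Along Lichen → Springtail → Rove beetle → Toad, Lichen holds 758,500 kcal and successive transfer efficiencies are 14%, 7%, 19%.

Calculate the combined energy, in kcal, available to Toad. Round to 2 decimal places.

1613.43 kcal

Via Moss: 831000 × 0.11 × 0.11 × 0.1 × 0.2 = 201.102 kcal
Via Lichen: 758500 × 0.14 × 0.07 × 0.19 = 1412.327 kcal
Total at Toad: 201.102 + 1412.327 = 1613.429 kcal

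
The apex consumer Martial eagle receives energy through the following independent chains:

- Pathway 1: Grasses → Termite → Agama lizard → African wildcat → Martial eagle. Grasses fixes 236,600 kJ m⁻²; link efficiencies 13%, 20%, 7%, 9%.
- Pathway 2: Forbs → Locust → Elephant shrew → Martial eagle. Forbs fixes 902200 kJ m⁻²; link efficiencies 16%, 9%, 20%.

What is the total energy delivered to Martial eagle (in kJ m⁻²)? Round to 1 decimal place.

2637.1 kJ m⁻²

Pathway 1: 236600 × 0.13 × 0.2 × 0.07 × 0.09 = 38.75508 kJ m⁻²
Pathway 2: 902200 × 0.16 × 0.09 × 0.2 = 2598.336 kJ m⁻²
Total at Martial eagle: 38.75508 + 2598.336 = 2637.09108 kJ m⁻²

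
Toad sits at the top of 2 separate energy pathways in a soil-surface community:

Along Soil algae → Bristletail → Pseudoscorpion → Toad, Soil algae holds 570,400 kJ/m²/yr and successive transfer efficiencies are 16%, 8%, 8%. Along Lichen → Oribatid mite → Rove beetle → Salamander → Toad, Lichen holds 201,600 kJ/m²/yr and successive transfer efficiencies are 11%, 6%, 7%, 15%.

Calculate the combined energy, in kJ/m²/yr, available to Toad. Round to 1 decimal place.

598.1 kJ/m²/yr

Via Soil algae: 570400 × 0.16 × 0.08 × 0.08 = 584.0896 kJ/m²/yr
Via Lichen: 201600 × 0.11 × 0.06 × 0.07 × 0.15 = 13.97088 kJ/m²/yr
Total at Toad: 584.0896 + 13.97088 = 598.06048 kJ/m²/yr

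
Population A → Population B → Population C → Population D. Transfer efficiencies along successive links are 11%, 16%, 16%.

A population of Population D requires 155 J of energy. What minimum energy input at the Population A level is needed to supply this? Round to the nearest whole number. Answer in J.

Cumulative transfer efficiency: 0.11 × 0.16 × 0.16 = 0.002816
Population A energy = 155 / 0.002816 = 55043 J

55043 J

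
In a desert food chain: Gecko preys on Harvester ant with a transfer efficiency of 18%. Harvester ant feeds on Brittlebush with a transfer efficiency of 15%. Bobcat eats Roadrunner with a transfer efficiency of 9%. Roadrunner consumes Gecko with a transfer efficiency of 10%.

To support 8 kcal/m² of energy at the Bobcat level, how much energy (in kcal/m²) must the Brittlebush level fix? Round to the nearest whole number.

Cumulative transfer efficiency: 0.15 × 0.18 × 0.1 × 0.09 = 0.000243
Brittlebush energy = 8 / 0.000243 = 32922 kcal/m²

32922 kcal/m²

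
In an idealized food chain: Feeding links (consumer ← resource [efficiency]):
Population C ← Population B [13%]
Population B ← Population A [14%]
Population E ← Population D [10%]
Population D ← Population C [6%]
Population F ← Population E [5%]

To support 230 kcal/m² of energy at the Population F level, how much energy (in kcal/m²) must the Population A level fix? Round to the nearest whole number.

Cumulative transfer efficiency: 0.14 × 0.13 × 0.06 × 0.1 × 0.05 = 0.00000546
Population A energy = 230 / 0.00000546 = 42124542 kcal/m²

42124542 kcal/m²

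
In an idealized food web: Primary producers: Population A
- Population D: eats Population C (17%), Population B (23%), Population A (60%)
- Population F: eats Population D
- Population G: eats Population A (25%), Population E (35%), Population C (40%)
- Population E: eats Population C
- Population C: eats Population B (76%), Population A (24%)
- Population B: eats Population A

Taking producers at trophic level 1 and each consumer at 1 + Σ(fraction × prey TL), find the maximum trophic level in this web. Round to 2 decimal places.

Population B: 1 + 1 = 2
Population C: 1 + (0.76×2 + 0.24×1) = 2.76
Population D: 1 + (0.17×2.76 + 0.23×2 + 0.6×1) = 2.5292
Population E: 1 + 2.76 = 3.76
Population F: 1 + 2.5292 = 3.5292
Population G: 1 + (0.25×1 + 0.35×3.76 + 0.4×2.76) = 3.67

3.76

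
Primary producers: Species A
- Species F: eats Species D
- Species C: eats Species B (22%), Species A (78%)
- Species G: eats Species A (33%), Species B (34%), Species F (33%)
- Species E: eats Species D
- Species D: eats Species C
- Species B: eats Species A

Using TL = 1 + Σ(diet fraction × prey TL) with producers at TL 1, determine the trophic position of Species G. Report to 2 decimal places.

3.40

Species B: 1 + 1 = 2
Species C: 1 + (0.22×2 + 0.78×1) = 2.22
Species D: 1 + 2.22 = 3.22
Species E: 1 + 3.22 = 4.22
Species F: 1 + 3.22 = 4.22
Species G: 1 + (0.33×1 + 0.34×2 + 0.33×4.22) = 3.4026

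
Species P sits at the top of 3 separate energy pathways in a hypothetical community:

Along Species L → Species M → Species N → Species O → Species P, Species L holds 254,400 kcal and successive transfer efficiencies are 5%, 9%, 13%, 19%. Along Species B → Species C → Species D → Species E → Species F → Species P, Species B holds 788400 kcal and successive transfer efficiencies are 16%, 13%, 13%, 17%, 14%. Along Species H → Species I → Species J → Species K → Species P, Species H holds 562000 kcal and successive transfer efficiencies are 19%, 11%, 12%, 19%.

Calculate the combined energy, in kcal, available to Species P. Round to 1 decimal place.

Via Species L: 254400 × 0.05 × 0.09 × 0.13 × 0.19 = 28.27656 kcal
Via Species B: 788400 × 0.16 × 0.13 × 0.13 × 0.17 × 0.14 = 50.73763968 kcal
Via Species H: 562000 × 0.19 × 0.11 × 0.12 × 0.19 = 267.80424 kcal
Total at Species P: 28.27656 + 50.73763968 + 267.80424 = 346.81843968 kcal

346.8 kcal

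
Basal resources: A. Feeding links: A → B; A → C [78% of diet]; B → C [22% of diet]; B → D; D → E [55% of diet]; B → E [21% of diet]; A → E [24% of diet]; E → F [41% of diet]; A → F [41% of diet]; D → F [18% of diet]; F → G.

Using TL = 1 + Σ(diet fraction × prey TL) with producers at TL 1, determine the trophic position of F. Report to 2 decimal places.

3.31

B: 1 + 1 = 2
C: 1 + (0.78×1 + 0.22×2) = 2.22
D: 1 + 2 = 3
E: 1 + (0.55×3 + 0.21×2 + 0.24×1) = 3.31
F: 1 + (0.41×3.31 + 0.41×1 + 0.18×3) = 3.3071
G: 1 + 3.3071 = 4.3071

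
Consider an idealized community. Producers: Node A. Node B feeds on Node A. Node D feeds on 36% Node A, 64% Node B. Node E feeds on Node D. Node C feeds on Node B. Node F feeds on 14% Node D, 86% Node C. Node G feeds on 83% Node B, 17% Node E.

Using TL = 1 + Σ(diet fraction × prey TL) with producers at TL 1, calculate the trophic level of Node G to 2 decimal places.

3.28

Node B: 1 + 1 = 2
Node C: 1 + 2 = 3
Node D: 1 + (0.36×1 + 0.64×2) = 2.64
Node E: 1 + 2.64 = 3.64
Node F: 1 + (0.14×2.64 + 0.86×3) = 3.9496
Node G: 1 + (0.83×2 + 0.17×3.64) = 3.2788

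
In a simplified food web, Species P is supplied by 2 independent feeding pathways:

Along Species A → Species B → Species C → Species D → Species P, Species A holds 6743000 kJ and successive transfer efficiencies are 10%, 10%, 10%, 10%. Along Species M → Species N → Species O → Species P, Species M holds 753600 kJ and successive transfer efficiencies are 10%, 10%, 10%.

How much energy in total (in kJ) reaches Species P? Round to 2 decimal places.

1427.90 kJ

Via Species A: 6743000 × 0.1 × 0.1 × 0.1 × 0.1 = 674.3 kJ
Via Species M: 753600 × 0.1 × 0.1 × 0.1 = 753.6 kJ
Total at Species P: 674.3 + 753.6 = 1427.9 kJ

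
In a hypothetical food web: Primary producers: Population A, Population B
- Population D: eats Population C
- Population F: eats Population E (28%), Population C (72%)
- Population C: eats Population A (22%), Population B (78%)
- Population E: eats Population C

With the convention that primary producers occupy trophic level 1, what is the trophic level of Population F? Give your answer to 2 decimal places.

Population C: 1 + (0.22×1 + 0.78×1) = 2
Population D: 1 + 2 = 3
Population E: 1 + 2 = 3
Population F: 1 + (0.28×3 + 0.72×2) = 3.28

3.28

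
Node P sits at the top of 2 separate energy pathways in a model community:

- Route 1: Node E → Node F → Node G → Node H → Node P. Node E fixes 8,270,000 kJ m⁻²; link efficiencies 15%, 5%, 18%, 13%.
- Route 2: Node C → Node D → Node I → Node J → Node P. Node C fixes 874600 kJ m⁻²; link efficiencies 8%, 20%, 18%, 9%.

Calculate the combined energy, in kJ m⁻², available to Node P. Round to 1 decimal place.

1678.1 kJ m⁻²

Route 1: 8270000 × 0.15 × 0.05 × 0.18 × 0.13 = 1451.385 kJ m⁻²
Route 2: 874600 × 0.08 × 0.2 × 0.18 × 0.09 = 226.69632 kJ m⁻²
Total at Node P: 1451.385 + 226.69632 = 1678.08132 kJ m⁻²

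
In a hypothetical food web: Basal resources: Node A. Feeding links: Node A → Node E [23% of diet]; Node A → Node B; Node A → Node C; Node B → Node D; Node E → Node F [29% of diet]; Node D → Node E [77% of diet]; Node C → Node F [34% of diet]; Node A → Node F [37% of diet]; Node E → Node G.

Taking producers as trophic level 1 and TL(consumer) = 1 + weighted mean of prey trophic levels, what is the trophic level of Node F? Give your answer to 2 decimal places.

Node B: 1 + 1 = 2
Node C: 1 + 1 = 2
Node D: 1 + 2 = 3
Node E: 1 + (0.23×1 + 0.77×3) = 3.54
Node F: 1 + (0.37×1 + 0.29×3.54 + 0.34×2) = 3.0766
Node G: 1 + 3.54 = 4.54

3.08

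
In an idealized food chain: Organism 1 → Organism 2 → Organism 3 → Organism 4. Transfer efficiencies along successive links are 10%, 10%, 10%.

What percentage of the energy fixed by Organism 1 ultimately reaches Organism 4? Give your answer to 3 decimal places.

0.100%

Product of link efficiencies: 0.1 × 0.1 × 0.1 = 0.001
As a percentage: 0.001 × 100 = 0.100%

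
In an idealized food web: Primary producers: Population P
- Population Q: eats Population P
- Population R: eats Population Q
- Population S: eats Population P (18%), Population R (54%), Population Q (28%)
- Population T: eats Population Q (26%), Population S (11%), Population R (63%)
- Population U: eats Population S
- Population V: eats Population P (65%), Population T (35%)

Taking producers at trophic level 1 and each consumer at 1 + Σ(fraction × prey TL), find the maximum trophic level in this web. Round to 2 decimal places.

Population Q: 1 + 1 = 2
Population R: 1 + 2 = 3
Population S: 1 + (0.18×1 + 0.54×3 + 0.28×2) = 3.36
Population T: 1 + (0.26×2 + 0.11×3.36 + 0.63×3) = 3.7796
Population U: 1 + 3.36 = 4.36
Population V: 1 + (0.65×1 + 0.35×3.7796) = 2.97286

4.36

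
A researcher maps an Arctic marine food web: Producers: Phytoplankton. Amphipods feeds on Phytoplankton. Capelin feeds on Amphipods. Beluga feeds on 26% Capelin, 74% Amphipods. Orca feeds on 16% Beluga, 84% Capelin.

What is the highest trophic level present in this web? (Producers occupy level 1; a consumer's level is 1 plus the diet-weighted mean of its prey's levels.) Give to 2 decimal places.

4.04

Amphipods: 1 + 1 = 2
Capelin: 1 + 2 = 3
Beluga: 1 + (0.26×3 + 0.74×2) = 3.26
Orca: 1 + (0.16×3.26 + 0.84×3) = 4.0416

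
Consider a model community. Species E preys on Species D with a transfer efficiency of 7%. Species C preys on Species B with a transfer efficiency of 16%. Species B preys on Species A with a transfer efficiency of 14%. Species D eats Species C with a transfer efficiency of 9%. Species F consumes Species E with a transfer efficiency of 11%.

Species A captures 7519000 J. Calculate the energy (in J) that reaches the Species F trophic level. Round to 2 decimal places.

116.72 J

Species B: 7519000 × 0.14 = 1052660 J
Species C: 1052660 × 0.16 = 168425.6 J
Species D: 168425.6 × 0.09 = 15158.304 J
Species E: 15158.304 × 0.07 = 1061.08128 J
Species F: 1061.08128 × 0.11 = 116.7189408 J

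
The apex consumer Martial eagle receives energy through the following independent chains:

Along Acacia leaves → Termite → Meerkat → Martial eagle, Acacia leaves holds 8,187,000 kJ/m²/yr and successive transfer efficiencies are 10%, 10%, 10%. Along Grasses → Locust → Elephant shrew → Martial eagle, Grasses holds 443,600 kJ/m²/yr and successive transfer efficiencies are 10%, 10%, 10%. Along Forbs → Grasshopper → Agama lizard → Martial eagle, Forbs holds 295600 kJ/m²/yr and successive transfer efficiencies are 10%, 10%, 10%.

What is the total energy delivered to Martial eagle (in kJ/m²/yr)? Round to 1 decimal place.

Via Acacia leaves: 8187000 × 0.1 × 0.1 × 0.1 = 8187 kJ/m²/yr
Via Grasses: 443600 × 0.1 × 0.1 × 0.1 = 443.6 kJ/m²/yr
Via Forbs: 295600 × 0.1 × 0.1 × 0.1 = 295.6 kJ/m²/yr
Total at Martial eagle: 8187 + 443.6 + 295.6 = 8926.2 kJ/m²/yr

8926.2 kJ/m²/yr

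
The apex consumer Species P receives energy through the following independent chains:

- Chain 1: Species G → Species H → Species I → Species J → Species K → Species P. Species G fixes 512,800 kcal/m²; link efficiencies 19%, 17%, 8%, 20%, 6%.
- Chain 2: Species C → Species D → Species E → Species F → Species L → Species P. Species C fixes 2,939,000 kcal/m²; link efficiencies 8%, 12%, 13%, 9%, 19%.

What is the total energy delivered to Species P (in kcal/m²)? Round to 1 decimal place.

78.6 kcal/m²

Chain 1: 512800 × 0.19 × 0.17 × 0.08 × 0.2 × 0.06 = 15.9009024 kcal/m²
Chain 2: 2939000 × 0.08 × 0.12 × 0.13 × 0.09 × 0.19 = 62.7206112 kcal/m²
Total at Species P: 15.9009024 + 62.7206112 = 78.6215136 kcal/m²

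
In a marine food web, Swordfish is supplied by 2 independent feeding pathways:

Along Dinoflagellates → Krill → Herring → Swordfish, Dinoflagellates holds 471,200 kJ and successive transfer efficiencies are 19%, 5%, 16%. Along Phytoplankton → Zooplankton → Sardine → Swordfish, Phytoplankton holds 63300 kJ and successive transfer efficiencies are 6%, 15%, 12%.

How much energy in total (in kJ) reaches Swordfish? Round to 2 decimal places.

Via Dinoflagellates: 471200 × 0.19 × 0.05 × 0.16 = 716.224 kJ
Via Phytoplankton: 63300 × 0.06 × 0.15 × 0.12 = 68.364 kJ
Total at Swordfish: 716.224 + 68.364 = 784.588 kJ

784.59 kJ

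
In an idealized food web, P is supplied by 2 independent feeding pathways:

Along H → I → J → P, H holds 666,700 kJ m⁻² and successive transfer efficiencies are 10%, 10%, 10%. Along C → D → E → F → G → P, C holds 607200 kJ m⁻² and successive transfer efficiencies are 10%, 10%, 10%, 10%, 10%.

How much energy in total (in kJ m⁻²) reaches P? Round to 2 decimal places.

Via H: 666700 × 0.1 × 0.1 × 0.1 = 666.7 kJ m⁻²
Via C: 607200 × 0.1 × 0.1 × 0.1 × 0.1 × 0.1 = 6.072 kJ m⁻²
Total at P: 666.7 + 6.072 = 672.772 kJ m⁻²

672.77 kJ m⁻²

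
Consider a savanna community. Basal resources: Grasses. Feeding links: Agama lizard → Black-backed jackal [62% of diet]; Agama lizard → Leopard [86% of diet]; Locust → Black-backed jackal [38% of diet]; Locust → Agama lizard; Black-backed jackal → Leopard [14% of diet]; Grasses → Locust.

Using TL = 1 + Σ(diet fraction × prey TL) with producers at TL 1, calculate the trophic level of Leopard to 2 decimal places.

4.09

Locust: 1 + 1 = 2
Agama lizard: 1 + 2 = 3
Black-backed jackal: 1 + (0.38×2 + 0.62×3) = 3.62
Leopard: 1 + (0.14×3.62 + 0.86×3) = 4.0868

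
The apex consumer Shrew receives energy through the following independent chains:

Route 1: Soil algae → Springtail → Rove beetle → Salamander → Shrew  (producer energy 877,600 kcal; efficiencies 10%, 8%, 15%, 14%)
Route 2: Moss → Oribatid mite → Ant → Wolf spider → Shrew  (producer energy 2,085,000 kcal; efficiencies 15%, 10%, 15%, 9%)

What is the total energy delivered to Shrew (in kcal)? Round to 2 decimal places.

Route 1: 877600 × 0.1 × 0.08 × 0.15 × 0.14 = 147.4368 kcal
Route 2: 2085000 × 0.15 × 0.1 × 0.15 × 0.09 = 422.2125 kcal
Total at Shrew: 147.4368 + 422.2125 = 569.6493 kcal

569.65 kcal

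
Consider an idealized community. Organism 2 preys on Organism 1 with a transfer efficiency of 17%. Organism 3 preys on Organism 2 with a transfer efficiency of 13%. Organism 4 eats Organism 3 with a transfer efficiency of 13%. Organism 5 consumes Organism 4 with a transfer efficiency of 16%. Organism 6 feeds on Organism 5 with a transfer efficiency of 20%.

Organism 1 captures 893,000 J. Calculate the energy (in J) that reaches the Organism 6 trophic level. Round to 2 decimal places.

Organism 2: 893000 × 0.17 = 151810 J
Organism 3: 151810 × 0.13 = 19735.3 J
Organism 4: 19735.3 × 0.13 = 2565.589 J
Organism 5: 2565.589 × 0.16 = 410.49424 J
Organism 6: 410.49424 × 0.2 = 82.098848 J

82.10 J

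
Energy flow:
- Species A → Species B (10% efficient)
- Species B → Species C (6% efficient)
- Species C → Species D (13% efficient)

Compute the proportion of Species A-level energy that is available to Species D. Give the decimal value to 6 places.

Product of link efficiencies: 0.1 × 0.06 × 0.13 = 0.00078

0.000780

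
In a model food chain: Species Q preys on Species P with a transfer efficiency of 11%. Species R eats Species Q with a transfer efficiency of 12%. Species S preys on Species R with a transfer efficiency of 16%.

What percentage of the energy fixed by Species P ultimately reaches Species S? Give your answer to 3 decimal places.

0.211%

Product of link efficiencies: 0.11 × 0.12 × 0.16 = 0.002112
As a percentage: 0.002112 × 100 = 0.211%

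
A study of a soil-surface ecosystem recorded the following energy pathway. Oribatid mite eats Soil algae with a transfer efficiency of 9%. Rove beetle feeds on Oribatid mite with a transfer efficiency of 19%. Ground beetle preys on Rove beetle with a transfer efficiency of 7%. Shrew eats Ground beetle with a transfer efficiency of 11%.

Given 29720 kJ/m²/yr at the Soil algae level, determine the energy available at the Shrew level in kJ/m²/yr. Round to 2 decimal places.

3.91 kJ/m²/yr

Oribatid mite: 29720 × 0.09 = 2674.8 kJ/m²/yr
Rove beetle: 2674.8 × 0.19 = 508.212 kJ/m²/yr
Ground beetle: 508.212 × 0.07 = 35.57484 kJ/m²/yr
Shrew: 35.57484 × 0.11 = 3.9132324 kJ/m²/yr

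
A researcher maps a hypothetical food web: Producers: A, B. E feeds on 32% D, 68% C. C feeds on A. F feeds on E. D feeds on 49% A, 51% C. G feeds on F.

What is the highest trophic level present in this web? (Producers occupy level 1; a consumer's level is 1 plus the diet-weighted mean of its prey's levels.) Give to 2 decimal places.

C: 1 + 1 = 2
D: 1 + (0.49×1 + 0.51×2) = 2.51
E: 1 + (0.32×2.51 + 0.68×2) = 3.1632
F: 1 + 3.1632 = 4.1632
G: 1 + 4.1632 = 5.1632

5.16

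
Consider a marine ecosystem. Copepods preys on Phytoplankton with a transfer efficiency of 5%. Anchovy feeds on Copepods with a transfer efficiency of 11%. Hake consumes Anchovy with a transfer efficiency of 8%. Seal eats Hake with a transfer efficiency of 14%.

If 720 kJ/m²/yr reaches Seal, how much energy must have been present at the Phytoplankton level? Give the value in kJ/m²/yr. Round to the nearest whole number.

11688312 kJ/m²/yr

Cumulative transfer efficiency: 0.05 × 0.11 × 0.08 × 0.14 = 0.0000616
Phytoplankton energy = 720 / 0.0000616 = 11688312 kJ/m²/yr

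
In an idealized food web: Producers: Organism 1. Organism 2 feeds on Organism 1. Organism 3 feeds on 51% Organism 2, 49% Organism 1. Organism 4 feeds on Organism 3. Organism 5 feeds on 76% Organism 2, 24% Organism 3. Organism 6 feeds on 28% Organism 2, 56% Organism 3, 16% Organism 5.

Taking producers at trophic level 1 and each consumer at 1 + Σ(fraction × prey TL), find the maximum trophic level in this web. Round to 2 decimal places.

Organism 2: 1 + 1 = 2
Organism 3: 1 + (0.51×2 + 0.49×1) = 2.51
Organism 4: 1 + 2.51 = 3.51
Organism 5: 1 + (0.76×2 + 0.24×2.51) = 3.1224
Organism 6: 1 + (0.28×2 + 0.56×2.51 + 0.16×3.1224) = 3.465184

3.51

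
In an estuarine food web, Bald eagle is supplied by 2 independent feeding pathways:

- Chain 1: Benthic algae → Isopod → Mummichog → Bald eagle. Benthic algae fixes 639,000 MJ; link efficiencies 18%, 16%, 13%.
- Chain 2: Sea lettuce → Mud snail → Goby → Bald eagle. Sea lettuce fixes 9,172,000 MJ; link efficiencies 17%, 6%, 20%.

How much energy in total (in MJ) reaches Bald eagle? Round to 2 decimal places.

21103.30 MJ

Chain 1: 639000 × 0.18 × 0.16 × 0.13 = 2392.416 MJ
Chain 2: 9172000 × 0.17 × 0.06 × 0.2 = 18710.88 MJ
Total at Bald eagle: 2392.416 + 18710.88 = 21103.296 MJ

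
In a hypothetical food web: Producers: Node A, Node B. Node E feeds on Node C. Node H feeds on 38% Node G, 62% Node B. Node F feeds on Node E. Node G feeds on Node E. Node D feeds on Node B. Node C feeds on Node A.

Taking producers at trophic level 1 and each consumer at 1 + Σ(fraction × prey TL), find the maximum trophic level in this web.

4

Node C: 1 + 1 = 2
Node D: 1 + 1 = 2
Node E: 1 + 2 = 3
Node F: 1 + 3 = 4
Node G: 1 + 3 = 4
Node H: 1 + (0.38×4 + 0.62×1) = 3.14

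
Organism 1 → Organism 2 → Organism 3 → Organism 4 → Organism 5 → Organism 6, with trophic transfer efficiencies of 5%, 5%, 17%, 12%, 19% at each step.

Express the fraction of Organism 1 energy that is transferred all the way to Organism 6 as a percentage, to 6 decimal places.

Product of link efficiencies: 0.05 × 0.05 × 0.17 × 0.12 × 0.19 = 0.00000969
As a percentage: 0.00000969 × 100 = 0.000969%

0.000969%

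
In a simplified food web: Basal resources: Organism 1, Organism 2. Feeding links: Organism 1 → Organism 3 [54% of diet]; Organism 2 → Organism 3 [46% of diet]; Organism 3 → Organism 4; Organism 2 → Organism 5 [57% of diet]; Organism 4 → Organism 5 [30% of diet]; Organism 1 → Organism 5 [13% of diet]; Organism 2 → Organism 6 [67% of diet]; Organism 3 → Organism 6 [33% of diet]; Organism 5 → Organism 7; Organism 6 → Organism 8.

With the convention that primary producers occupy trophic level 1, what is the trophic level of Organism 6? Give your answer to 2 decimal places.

2.33

Organism 3: 1 + (0.54×1 + 0.46×1) = 2
Organism 4: 1 + 2 = 3
Organism 5: 1 + (0.57×1 + 0.3×3 + 0.13×1) = 2.6
Organism 6: 1 + (0.67×1 + 0.33×2) = 2.33
Organism 7: 1 + 2.6 = 3.6
Organism 8: 1 + 2.33 = 3.33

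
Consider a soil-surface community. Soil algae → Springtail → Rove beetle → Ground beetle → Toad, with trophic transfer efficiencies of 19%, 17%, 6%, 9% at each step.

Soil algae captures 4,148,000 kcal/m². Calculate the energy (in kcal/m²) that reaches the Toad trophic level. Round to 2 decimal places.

Springtail: 4148000 × 0.19 = 788120 kcal/m²
Rove beetle: 788120 × 0.17 = 133980.4 kcal/m²
Ground beetle: 133980.4 × 0.06 = 8038.824 kcal/m²
Toad: 8038.824 × 0.09 = 723.49416 kcal/m²

723.49 kcal/m²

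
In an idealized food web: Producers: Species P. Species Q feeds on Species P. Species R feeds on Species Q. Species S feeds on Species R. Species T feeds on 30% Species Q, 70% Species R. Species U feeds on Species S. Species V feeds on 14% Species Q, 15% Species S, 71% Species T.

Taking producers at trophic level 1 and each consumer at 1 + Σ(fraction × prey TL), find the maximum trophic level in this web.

5

Species Q: 1 + 1 = 2
Species R: 1 + 2 = 3
Species S: 1 + 3 = 4
Species T: 1 + (0.3×2 + 0.7×3) = 3.7
Species U: 1 + 4 = 5
Species V: 1 + (0.14×2 + 0.15×4 + 0.71×3.7) = 4.507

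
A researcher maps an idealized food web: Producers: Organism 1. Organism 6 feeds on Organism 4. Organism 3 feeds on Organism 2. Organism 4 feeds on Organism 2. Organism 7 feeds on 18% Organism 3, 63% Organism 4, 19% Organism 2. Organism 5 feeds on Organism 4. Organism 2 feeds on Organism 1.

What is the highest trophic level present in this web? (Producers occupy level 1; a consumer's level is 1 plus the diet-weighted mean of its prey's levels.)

4

Organism 2: 1 + 1 = 2
Organism 3: 1 + 2 = 3
Organism 4: 1 + 2 = 3
Organism 5: 1 + 3 = 4
Organism 6: 1 + 3 = 4
Organism 7: 1 + (0.18×3 + 0.63×3 + 0.19×2) = 3.81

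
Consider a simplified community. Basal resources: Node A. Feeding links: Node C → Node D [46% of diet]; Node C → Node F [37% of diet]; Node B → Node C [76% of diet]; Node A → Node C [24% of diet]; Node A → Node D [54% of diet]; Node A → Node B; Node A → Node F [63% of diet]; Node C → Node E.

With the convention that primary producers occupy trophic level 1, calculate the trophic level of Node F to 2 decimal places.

2.65

Node B: 1 + 1 = 2
Node C: 1 + (0.24×1 + 0.76×2) = 2.76
Node D: 1 + (0.46×2.76 + 0.54×1) = 2.8096
Node E: 1 + 2.76 = 3.76
Node F: 1 + (0.63×1 + 0.37×2.76) = 2.6512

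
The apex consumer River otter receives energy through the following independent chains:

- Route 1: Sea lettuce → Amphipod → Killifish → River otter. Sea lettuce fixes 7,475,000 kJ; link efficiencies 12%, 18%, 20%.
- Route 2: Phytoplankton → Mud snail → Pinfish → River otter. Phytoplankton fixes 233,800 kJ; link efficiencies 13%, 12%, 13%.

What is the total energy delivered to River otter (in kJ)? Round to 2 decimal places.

32766.15 kJ

Route 1: 7475000 × 0.12 × 0.18 × 0.2 = 32292 kJ
Route 2: 233800 × 0.13 × 0.12 × 0.13 = 474.1464 kJ
Total at River otter: 32292 + 474.1464 = 32766.1464 kJ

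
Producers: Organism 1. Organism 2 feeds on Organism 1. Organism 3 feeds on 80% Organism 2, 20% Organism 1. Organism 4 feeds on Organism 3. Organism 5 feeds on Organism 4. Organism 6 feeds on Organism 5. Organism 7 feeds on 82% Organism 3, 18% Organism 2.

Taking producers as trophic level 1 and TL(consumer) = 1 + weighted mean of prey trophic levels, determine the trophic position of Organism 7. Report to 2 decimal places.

Organism 2: 1 + 1 = 2
Organism 3: 1 + (0.8×2 + 0.2×1) = 2.8
Organism 4: 1 + 2.8 = 3.8
Organism 5: 1 + 3.8 = 4.8
Organism 6: 1 + 4.8 = 5.8
Organism 7: 1 + (0.82×2.8 + 0.18×2) = 3.656

3.66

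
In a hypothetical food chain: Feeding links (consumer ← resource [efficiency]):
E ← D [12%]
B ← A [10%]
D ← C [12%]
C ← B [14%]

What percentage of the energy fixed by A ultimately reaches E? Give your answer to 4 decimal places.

Product of link efficiencies: 0.1 × 0.14 × 0.12 × 0.12 = 0.0002016
As a percentage: 0.0002016 × 100 = 0.0202%

0.0202%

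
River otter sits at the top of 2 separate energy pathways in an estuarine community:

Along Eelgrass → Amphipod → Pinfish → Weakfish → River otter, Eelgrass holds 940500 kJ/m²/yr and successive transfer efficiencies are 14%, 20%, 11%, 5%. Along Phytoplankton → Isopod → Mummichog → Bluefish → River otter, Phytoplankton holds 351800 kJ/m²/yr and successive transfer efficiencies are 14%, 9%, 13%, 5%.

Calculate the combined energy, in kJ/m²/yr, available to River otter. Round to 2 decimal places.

173.65 kJ/m²/yr

Via Eelgrass: 940500 × 0.14 × 0.2 × 0.11 × 0.05 = 144.837 kJ/m²/yr
Via Phytoplankton: 351800 × 0.14 × 0.09 × 0.13 × 0.05 = 28.81242 kJ/m²/yr
Total at River otter: 144.837 + 28.81242 = 173.64942 kJ/m²/yr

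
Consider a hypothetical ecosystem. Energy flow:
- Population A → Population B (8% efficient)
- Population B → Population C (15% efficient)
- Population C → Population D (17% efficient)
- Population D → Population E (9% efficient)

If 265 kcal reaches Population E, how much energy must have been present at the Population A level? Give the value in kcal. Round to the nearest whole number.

1443355 kcal

Cumulative transfer efficiency: 0.08 × 0.15 × 0.17 × 0.09 = 0.0001836
Population A energy = 265 / 0.0001836 = 1443355 kcal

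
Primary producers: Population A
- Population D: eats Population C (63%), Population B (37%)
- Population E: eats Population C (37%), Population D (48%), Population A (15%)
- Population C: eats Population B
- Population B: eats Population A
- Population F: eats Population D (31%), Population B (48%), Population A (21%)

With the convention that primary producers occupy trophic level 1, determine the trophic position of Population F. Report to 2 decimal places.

Population B: 1 + 1 = 2
Population C: 1 + 2 = 3
Population D: 1 + (0.63×3 + 0.37×2) = 3.63
Population E: 1 + (0.37×3 + 0.48×3.63 + 0.15×1) = 4.0024
Population F: 1 + (0.31×3.63 + 0.48×2 + 0.21×1) = 3.2953

3.30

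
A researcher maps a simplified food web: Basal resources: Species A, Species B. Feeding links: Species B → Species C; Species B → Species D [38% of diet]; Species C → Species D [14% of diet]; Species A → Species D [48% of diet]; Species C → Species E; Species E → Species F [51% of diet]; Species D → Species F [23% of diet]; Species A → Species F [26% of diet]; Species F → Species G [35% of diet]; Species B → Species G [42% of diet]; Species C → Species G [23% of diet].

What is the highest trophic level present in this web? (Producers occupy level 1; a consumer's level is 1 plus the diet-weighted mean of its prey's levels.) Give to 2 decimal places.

3.28

Species C: 1 + 1 = 2
Species D: 1 + (0.38×1 + 0.14×2 + 0.48×1) = 2.14
Species E: 1 + 2 = 3
Species F: 1 + (0.51×3 + 0.23×2.14 + 0.26×1) = 3.2822
Species G: 1 + (0.35×3.2822 + 0.42×1 + 0.23×2) = 3.02877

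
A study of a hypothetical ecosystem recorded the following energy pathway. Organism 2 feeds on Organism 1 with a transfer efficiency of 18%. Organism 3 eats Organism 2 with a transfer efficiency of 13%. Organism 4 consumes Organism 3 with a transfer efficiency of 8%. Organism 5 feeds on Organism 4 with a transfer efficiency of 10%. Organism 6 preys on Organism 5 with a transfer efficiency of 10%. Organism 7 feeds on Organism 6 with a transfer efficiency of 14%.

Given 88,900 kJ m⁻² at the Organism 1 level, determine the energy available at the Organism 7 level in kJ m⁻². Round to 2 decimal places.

0.23 kJ m⁻²

Organism 2: 88900 × 0.18 = 16002 kJ m⁻²
Organism 3: 16002 × 0.13 = 2080.26 kJ m⁻²
Organism 4: 2080.26 × 0.08 = 166.4208 kJ m⁻²
Organism 5: 166.4208 × 0.1 = 16.64208 kJ m⁻²
Organism 6: 16.64208 × 0.1 = 1.664208 kJ m⁻²
Organism 7: 1.664208 × 0.14 = 0.23298912 kJ m⁻²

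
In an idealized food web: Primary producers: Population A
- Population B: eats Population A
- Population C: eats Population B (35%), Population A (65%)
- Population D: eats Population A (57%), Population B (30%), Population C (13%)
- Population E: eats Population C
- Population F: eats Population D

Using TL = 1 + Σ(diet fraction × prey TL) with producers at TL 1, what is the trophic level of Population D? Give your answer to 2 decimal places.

2.48

Population B: 1 + 1 = 2
Population C: 1 + (0.35×2 + 0.65×1) = 2.35
Population D: 1 + (0.57×1 + 0.3×2 + 0.13×2.35) = 2.4755
Population E: 1 + 2.35 = 3.35
Population F: 1 + 2.4755 = 3.4755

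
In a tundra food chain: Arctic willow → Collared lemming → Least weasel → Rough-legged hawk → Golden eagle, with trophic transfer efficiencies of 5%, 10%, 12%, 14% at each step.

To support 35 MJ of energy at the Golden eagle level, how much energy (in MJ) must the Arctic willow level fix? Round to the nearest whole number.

Cumulative transfer efficiency: 0.05 × 0.1 × 0.12 × 0.14 = 0.000084
Arctic willow energy = 35 / 0.000084 = 416667 MJ

416667 MJ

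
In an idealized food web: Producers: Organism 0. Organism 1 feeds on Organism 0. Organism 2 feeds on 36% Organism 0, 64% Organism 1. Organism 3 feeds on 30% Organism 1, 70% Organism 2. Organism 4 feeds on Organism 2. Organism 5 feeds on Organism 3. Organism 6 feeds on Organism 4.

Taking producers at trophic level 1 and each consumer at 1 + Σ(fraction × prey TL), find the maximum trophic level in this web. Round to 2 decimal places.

Organism 1: 1 + 1 = 2
Organism 2: 1 + (0.36×1 + 0.64×2) = 2.64
Organism 3: 1 + (0.3×2 + 0.7×2.64) = 3.448
Organism 4: 1 + 2.64 = 3.64
Organism 5: 1 + 3.448 = 4.448
Organism 6: 1 + 3.64 = 4.64

4.64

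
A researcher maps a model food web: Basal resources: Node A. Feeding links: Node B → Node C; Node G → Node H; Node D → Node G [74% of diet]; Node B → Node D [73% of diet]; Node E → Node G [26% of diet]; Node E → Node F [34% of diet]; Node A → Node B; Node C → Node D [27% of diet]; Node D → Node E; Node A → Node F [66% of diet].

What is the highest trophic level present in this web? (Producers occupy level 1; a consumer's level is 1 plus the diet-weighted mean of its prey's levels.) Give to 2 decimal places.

Node B: 1 + 1 = 2
Node C: 1 + 2 = 3
Node D: 1 + (0.27×3 + 0.73×2) = 3.27
Node E: 1 + 3.27 = 4.27
Node F: 1 + (0.34×4.27 + 0.66×1) = 3.1118
Node G: 1 + (0.26×4.27 + 0.74×3.27) = 4.53
Node H: 1 + 4.53 = 5.53

5.53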